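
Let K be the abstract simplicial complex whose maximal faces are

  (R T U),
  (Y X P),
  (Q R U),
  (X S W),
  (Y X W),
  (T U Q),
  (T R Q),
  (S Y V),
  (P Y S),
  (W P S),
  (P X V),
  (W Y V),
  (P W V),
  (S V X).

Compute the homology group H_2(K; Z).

Take the total order P < Q < R < S < T < U < V < W < X < Y on the vertex set. Then K (dimension 2) consists of the simplices:

  0-simplices (10): P, Q, R, S, T, U, V, W, X, Y
  1-simplices (21): PS, PV, PW, PX, PY, QR, QT, QU, RT, RU, SV, SW, SX, SY, TU, VW, VX, VY, WX, WY, XY
  2-simplices (14): PSW, PSY, PVW, PVX, PXY, QRT, QRU, QTU, RTU, SVX, SVY, SWX, VWY, WXY

so the chain groups are C_0 ≅ Z^10, C_1 ≅ Z^21, C_2 ≅ Z^14.

∂_1: C_1 → C_0 maps an edge to its endpoints' difference, ∂[p,q] = q − p.
The 10×21 boundary matrix has rank 8 and Smith normal form diag(1,1,1,1,1,1,1,1).

∂_2: C_2 → C_1 sends each 2-simplex [p,q,r] to [q,r] − [p,r] + [p,q]. For instance
  ∂RTU = TU − RU + RT,
  ∂PXY = XY − PY + PX.
The resulting 21×14 matrix has rank 13, and its Smith normal form has invariant factors (1,1,1,1,1,1,1,1,1,1,1,1,2).

From H_k ≅ ker(∂_k) / im(∂_{k+1}) we obtain:

  H_2: rank ker ∂_2 − rank ∂_3 = (14 − 13) − 0 = 1, and there is no ∂_3, so H_2 ≅ Z.

(K is a triangulation of the disjoint union of the 2-sphere S^2 and the real projective plane RP^2.)

H_2 ≅ Z.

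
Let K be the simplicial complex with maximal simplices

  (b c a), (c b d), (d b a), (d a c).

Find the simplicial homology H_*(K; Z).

H_0 = Z,  H_1 = 0,  H_2 = Z.

Fix the vertex order a < b < c < d and write every simplex with vertices in increasing order. Then dim K = 2 and the simplices of K are:

  0-simplices (4): a, b, c, d
  1-simplices (6): ab, ac, ad, bc, bd, cd
  2-simplices (4): abc, abd, acd, bcd

Hence C_0 ≅ Z^4, C_1 ≅ Z^6, C_2 ≅ Z^4.

The boundary map ∂_1: C_1 → C_0 maps an edge to its endpoints' difference, ∂[p,q] = q − p. For instance
  ∂ac = c − a.
The 4×6 boundary matrix has rank 3 and Smith normal form diag(1,1,1).

Boundary ∂_2: C_2 → C_1 acts by ∂[p,q,r] = [q,r] − [p,r] + [p,q]. For instance
  ∂acd = cd − ad + ac,
  ∂abd = bd − ad + ab.
The 6×4 boundary matrix has rank 3 and Smith normal form diag(1,1,1).

Now H_k = ker ∂_k / im ∂_{k+1}, so:

  H_0: rank C_0 − rank ∂_1 = 4 − 3 = 1, and the invariant factors of ∂_1 are all 1, so H_0 ≅ Z.
  H_1: rank ker ∂_1 − rank ∂_2 = (6 − 3) − 3 = 0, and the invariant factors of ∂_2 are all 1, so H_1 ≅ 0.
  H_2: rank ker ∂_2 − rank ∂_3 = (4 − 3) − 0 = 1, and there is no ∂_3, so H_2 ≅ Z.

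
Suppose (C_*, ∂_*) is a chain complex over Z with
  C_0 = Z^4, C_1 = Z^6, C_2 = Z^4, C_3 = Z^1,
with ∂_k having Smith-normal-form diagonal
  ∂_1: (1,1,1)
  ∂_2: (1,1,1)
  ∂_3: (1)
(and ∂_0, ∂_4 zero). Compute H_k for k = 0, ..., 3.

H_0: b_0 = 4 − 0 − 3 = 1; torsion from ∂_1 factors > 1: none. So H_0 ≅ Z.
H_1: b_1 = 6 − 3 − 3 = 0; torsion from ∂_2 factors > 1: none. So H_1 ≅ 0.
H_2: b_2 = 4 − 3 − 1 = 0; torsion from ∂_3 factors > 1: none. So H_2 ≅ 0.
H_3: b_3 = 1 − 1 − 0 = 0; torsion from ∂_4 factors > 1: none. So H_3 ≅ 0.

H_0 ≅ Z,  H_1 = 0,  H_2 = 0,  H_3 = 0.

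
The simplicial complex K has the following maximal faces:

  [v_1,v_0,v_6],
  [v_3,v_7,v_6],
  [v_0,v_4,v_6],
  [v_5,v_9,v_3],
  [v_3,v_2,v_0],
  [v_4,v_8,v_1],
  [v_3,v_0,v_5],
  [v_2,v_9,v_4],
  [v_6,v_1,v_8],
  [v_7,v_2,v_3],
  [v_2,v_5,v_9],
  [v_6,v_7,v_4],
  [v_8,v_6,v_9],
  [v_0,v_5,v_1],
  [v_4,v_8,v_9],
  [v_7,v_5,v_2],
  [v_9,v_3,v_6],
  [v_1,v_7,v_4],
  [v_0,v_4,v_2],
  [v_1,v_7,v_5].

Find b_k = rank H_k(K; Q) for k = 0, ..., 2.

Fix the vertex order v_0 < v_1 < v_2 < v_3 < v_4 < v_5 < v_6 < v_7 < v_8 < v_9 and write every simplex with vertices in increasing order. Then dim K = 2 and the simplices of K are:

  0-simplices (10): [v_0], [v_1], [v_2], [v_3], [v_4], [v_5], [v_6], [v_7], [v_8], [v_9]
  1-simplices (30): (30 of them)
  2-simplices (20): (20 of them)

giving chain groups C_0 ≅ Z^10, C_1 ≅ Z^30, C_2 ≅ Z^20.

∂_1: C_1 → C_0 maps an edge to its endpoints' difference, ∂[p,q] = q − p.
As a 10×30 matrix over Z this has rank 9, with invariant factors (1,1,1,1,1,1,1,1,1).

The boundary map ∂_2: C_2 → C_1 acts by ∂[p,q,r] = [q,r] − [p,r] + [p,q]. For instance
  ∂[v_0,v_2,v_3] = [v_2,v_3] − [v_0,v_3] + [v_0,v_2],
  ∂[v_0,v_2,v_4] = [v_2,v_4] − [v_0,v_4] + [v_0,v_2].
The 30×20 boundary matrix has rank 20 and Smith normal form diag(1,1,1,1,1,1,1,1,1,1,1,1,1,1,1,1,1,1,1,2).

Computing H_k = (kernel of ∂_k) / (image of ∂_{k+1}):

  H_0: rank C_0 − rank ∂_1 = 10 − 9 = 1, and the invariant factors of ∂_1 are all 1, so H_0 ≅ Z.
  H_1: rank ker ∂_1 − rank ∂_2 = (30 − 9) − 20 = 1, and ∂_2 has invariant factor 2 > 1, so H_1 ≅ Z ⊕ Z/2.
  H_2: rank ker ∂_2 − rank ∂_3 = (20 − 20) − 0 = 0, and there is no ∂_3, so H_2 ≅ 0.

As a check, the Euler characteristic is 10 − 30 + 20 = 0, which agrees with 1 − 1 + 0 = 0.

Hence the Betti numbers are b_0 = 1, b_1 = 1, b_2 = 0.

b_0 = 1, b_1 = 1, b_2 = 0.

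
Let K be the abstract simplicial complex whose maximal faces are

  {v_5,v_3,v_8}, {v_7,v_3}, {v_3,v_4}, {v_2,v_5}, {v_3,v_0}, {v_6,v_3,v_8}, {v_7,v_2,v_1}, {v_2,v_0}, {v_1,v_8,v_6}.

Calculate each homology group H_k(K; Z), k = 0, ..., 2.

We work with the vertex ordering v_0 < v_1 < v_2 < v_3 < v_4 < v_5 < v_6 < v_7 < v_8. The simplices of K, each written with vertices in increasing order, are:

  0-simplices (9): [v_0], [v_1], [v_2], [v_3], [v_4], [v_5], [v_6], [v_7], [v_8]
  1-simplices (15): (15 of them)
  2-simplices (4): [v_1,v_2,v_7], [v_1,v_6,v_8], [v_3,v_5,v_8], [v_3,v_6,v_8]

giving chain groups C_0 ≅ Z^9, C_1 ≅ Z^15, C_2 ≅ Z^4.

∂_1: C_1 → C_0 maps an edge to its endpoints' difference, ∂[p,q] = q − p. For instance
  ∂[v_1,v_7] = [v_7] − [v_1].
The resulting 9×15 matrix has rank 8, and its Smith normal form has invariant factors (1,1,1,1,1,1,1,1).

∂_2: C_2 → C_1 maps a triangle to the signed sum of its edges. For instance
  ∂[v_3,v_5,v_8] = [v_5,v_8] − [v_3,v_8] + [v_3,v_5],
  ∂[v_3,v_6,v_8] = [v_6,v_8] − [v_3,v_8] + [v_3,v_6].
The resulting 15×4 matrix has rank 4, and its Smith normal form has invariant factors (1,1,1,1).

Now H_k = ker ∂_k / im ∂_{k+1}, so:

  H_0: rank C_0 − rank ∂_1 = 9 − 8 = 1, and the invariant factors of ∂_1 are all 1, so H_0 ≅ Z.
  H_1: rank ker ∂_1 − rank ∂_2 = (15 − 8) − 4 = 3, and the invariant factors of ∂_2 are all 1, so H_1 ≅ Z^3.
  H_2: rank ker ∂_2 − rank ∂_3 = (4 − 4) − 0 = 0, and there is no ∂_3, so H_2 ≅ 0.

H_0 = Z,  H_1 = Z^3,  H_2 = 0.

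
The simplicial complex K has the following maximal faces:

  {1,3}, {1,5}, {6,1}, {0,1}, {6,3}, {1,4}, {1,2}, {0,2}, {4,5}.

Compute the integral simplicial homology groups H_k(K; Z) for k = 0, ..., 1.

Take the total order 0 < 1 < 2 < 3 < 4 < 5 < 6 on the vertex set. Then K (dimension 1) consists of the simplices:

  0-simplices (7): [0], [1], [2], [3], [4], [5], [6]
  1-simplices (9): [0,1], [0,2], [1,2], [1,3], [1,4], [1,5], [1,6], [3,6], [4,5]

Hence C_0 ≅ Z^7, C_1 ≅ Z^9.

The boundary map ∂_1: C_1 → C_0 maps an edge to its endpoints' difference, ∂[p,q] = q − p.
The 7×9 boundary matrix has rank 6 and Smith normal form diag(1,1,1,1,1,1).

Reading off H_k = ker ∂_k / im ∂_{k+1}:

  H_0: rank C_0 − rank ∂_1 = 7 − 6 = 1, and the invariant factors of ∂_1 are all 1, so H_0 ≅ Z.
  H_1: rank ker ∂_1 − rank ∂_2 = (9 − 6) − 0 = 3, and there is no ∂_2, so H_1 ≅ Z^3.

(K is a triangulation of a wedge of 3 circles.)

H_0 = Z,  H_1 = Z^3.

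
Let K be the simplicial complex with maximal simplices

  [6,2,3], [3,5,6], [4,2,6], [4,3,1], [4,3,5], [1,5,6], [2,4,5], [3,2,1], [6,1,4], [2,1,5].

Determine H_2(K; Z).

We work with the vertex ordering 1 < 2 < 3 < 4 < 5 < 6. The simplices of K, each written with vertices in increasing order, are:

  0-simplices (6): [1], [2], [3], [4], [5], [6]
  1-simplices (15): [1,2], [1,3], [1,4], [1,5], [1,6], [2,3], [2,4], [2,5], [2,6], [3,4], [3,5], [3,6], [4,5], [4,6], [5,6]
  2-simplices (10): [1,2,3], [1,2,5], [1,3,4], [1,4,6], [1,5,6], [2,3,6], [2,4,5], [2,4,6], [3,4,5], [3,5,6]

Hence C_0 ≅ Z^6, C_1 ≅ Z^15, C_2 ≅ Z^10.

The boundary map ∂_1: C_1 → C_0 sends each edge [p,q] (with p < q) to q − p. For instance
  ∂[3,5] = [5] − [3].
The resulting 6×15 matrix has rank 5, and its Smith normal form has invariant factors (1,1,1,1,1).

Boundary ∂_2: C_2 → C_1 maps a triangle to the signed sum of its edges. For instance
  ∂[1,2,3] = [2,3] − [1,3] + [1,2],
  ∂[1,4,6] = [4,6] − [1,6] + [1,4].
The 15×10 boundary matrix has rank 10 and Smith normal form diag(1,1,1,1,1,1,1,1,1,2).

Computing H_k = (kernel of ∂_k) / (image of ∂_{k+1}):

  H_2: rank ker ∂_2 − rank ∂_3 = (10 − 10) − 0 = 0, and there is no ∂_3, so H_2 = 0.

H_2 = 0.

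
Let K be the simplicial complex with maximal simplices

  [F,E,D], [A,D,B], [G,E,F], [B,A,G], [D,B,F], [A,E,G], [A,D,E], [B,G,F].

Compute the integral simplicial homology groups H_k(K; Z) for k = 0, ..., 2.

Fix the vertex order A < B < D < E < F < G and write every simplex with vertices in increasing order. Then dim K = 2 and the simplices of K are:

  0-simplices (6): A, B, D, E, F, G
  1-simplices (12): AB, AD, AE, AG, BD, BF, BG, DE, DF, EF, EG, FG
  2-simplices (8): ABD, ABG, ADE, AEG, BDF, BFG, DEF, EFG

Hence C_0 ≅ Z^6, C_1 ≅ Z^12, C_2 ≅ Z^8.

The boundary map ∂_1: C_1 → C_0 maps an edge to its endpoints' difference, ∂[p,q] = q − p.
As a 6×12 matrix over Z this has rank 5, with invariant factors (1,1,1,1,1).

The boundary map ∂_2: C_2 → C_1 acts by ∂[p,q,r] = [q,r] − [p,r] + [p,q]. For instance
  ∂ABG = BG − AG + AB,
  ∂BFG = FG − BG + BF.
The resulting 12×8 matrix has rank 7, and its Smith normal form has invariant factors (1,1,1,1,1,1,1).

Computing H_k = (kernel of ∂_k) / (image of ∂_{k+1}):

  H_0: rank C_0 − rank ∂_1 = 6 − 5 = 1, and the invariant factors of ∂_1 are all 1, so H_0 = Z.
  H_1: rank ker ∂_1 − rank ∂_2 = (12 − 5) − 7 = 0, and the invariant factors of ∂_2 are all 1, so H_1 = 0.
  H_2: rank ker ∂_2 − rank ∂_3 = (8 − 7) − 0 = 1, and there is no ∂_3, so H_2 = Z.

H_0 = Z,  H_1 = 0,  H_2 = Z.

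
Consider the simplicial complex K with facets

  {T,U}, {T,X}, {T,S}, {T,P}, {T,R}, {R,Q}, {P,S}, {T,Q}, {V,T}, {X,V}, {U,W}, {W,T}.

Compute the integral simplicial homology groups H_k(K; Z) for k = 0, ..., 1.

H_0 = Z,  H_1 = Z^4.

Take the total order P < Q < R < S < T < U < V < W < X on the vertex set. Then K (dimension 1) consists of the simplices:

  0-simplices (9): P, Q, R, S, T, U, V, W, X
  1-simplices (12): PS, PT, QR, QT, RT, ST, TU, TV, TW, TX, UW, VX

so the chain groups are C_0 ≅ Z^9, C_1 ≅ Z^12.

∂_1: C_1 → C_0 maps an edge to its endpoints' difference, ∂[p,q] = q − p. For instance
  ∂TX = X − T.
As a 9×12 matrix over Z this has rank 8, with invariant factors (1,1,1,1,1,1,1,1).

Reading off H_k = ker ∂_k / im ∂_{k+1}:

  H_0: rank C_0 − rank ∂_1 = 9 − 8 = 1, and the invariant factors of ∂_1 are all 1, so H_0 ≅ Z.
  H_1: rank ker ∂_1 − rank ∂_2 = (12 − 8) − 0 = 4, and there is no ∂_2, so H_1 ≅ Z^4.

As a check, the Euler characteristic is 9 − 12 = -3, which agrees with 1 − 4 = -3.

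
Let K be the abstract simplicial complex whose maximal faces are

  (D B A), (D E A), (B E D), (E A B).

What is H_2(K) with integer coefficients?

Order the vertices as A < B < D < E. Listing each simplex with vertices in this order, K has dimension 2 with simplices:

  0-simplices (4): A, B, D, E
  1-simplices (6): AB, AD, AE, BD, BE, DE
  2-simplices (4): ABD, ABE, ADE, BDE

Hence C_0 ≅ Z^4, C_1 ≅ Z^6, C_2 ≅ Z^4.

∂_1: C_1 → C_0 sends each edge [p,q] (with p < q) to q − p.
This gives a 4×6 integer matrix of rank 3; reducing to Smith normal form yields diagonal entries (1,1,1).

∂_2: C_2 → C_1 sends each 2-simplex [p,q,r] to [q,r] − [p,r] + [p,q]. For instance
  ∂ABD = BD − AD + AB,
  ∂BDE = DE − BE + BD.
The 6×4 boundary matrix has rank 3 and Smith normal form diag(1,1,1).

From H_k ≅ ker(∂_k) / im(∂_{k+1}) we obtain:

  H_2: rank ker ∂_2 − rank ∂_3 = (4 − 3) − 0 = 1, and there is no ∂_3, so H_2 ≅ Z.

(K is a triangulation of the 2-sphere S^2.)

H_2 ≅ Z.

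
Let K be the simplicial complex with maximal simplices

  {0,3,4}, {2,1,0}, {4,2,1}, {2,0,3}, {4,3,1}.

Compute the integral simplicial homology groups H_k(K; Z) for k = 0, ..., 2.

H_0 = Z,  H_1 = Z,  H_2 = 0.

Order the vertices as 0 < 1 < 2 < 3 < 4. Listing each simplex with vertices in this order, K has dimension 2 with simplices:

  0-simplices (5): [0], [1], [2], [3], [4]
  1-simplices (10): [0,1], [0,2], [0,3], [0,4], [1,2], [1,3], [1,4], [2,3], [2,4], [3,4]
  2-simplices (5): [0,1,2], [0,2,3], [0,3,4], [1,2,4], [1,3,4]

Hence C_0 ≅ Z^5, C_1 ≅ Z^10, C_2 ≅ Z^5.

The boundary map ∂_1: C_1 → C_0 is given by ∂[p,q] = [q] − [p]. For instance
  ∂[0,1] = [1] − [0].
The resulting 5×10 matrix has rank 4, and its Smith normal form has invariant factors (1,1,1,1).

∂_2: C_2 → C_1 acts by ∂[p,q,r] = [q,r] − [p,r] + [p,q]. For instance
  ∂[0,3,4] = [3,4] − [0,4] + [0,3],
  ∂[0,2,3] = [2,3] − [0,3] + [0,2].
As a 10×5 matrix over Z this has rank 5, with invariant factors (1,1,1,1,1).

Now H_k = ker ∂_k / im ∂_{k+1}, so:

  H_0: rank C_0 − rank ∂_1 = 5 − 4 = 1, and the invariant factors of ∂_1 are all 1, so H_0 = Z.
  H_1: rank ker ∂_1 − rank ∂_2 = (10 − 4) − 5 = 1, and the invariant factors of ∂_2 are all 1, so H_1 = Z.
  H_2: rank ker ∂_2 − rank ∂_3 = (5 − 5) − 0 = 0, and there is no ∂_3, so H_2 = 0.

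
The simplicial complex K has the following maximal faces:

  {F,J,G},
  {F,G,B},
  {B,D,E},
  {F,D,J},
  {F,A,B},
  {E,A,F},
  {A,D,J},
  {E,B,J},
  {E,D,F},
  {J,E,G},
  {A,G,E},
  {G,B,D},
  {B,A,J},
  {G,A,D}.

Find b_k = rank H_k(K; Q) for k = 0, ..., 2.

b_0 = 1, b_1 = 2, b_2 = 1.

Take the total order A < B < D < E < F < G < J on the vertex set. Then K (dimension 2) consists of the simplices:

  0-simplices (7): A, B, D, E, F, G, J
  1-simplices (21): AB, AD, AE, AF, AG, AJ, BD, BE, BF, BG, BJ, DE, DF, DG, DJ, EF, EG, EJ, FG, FJ, GJ
  2-simplices (14): ABF, ABJ, ADG, ADJ, AEF, AEG, BDE, BDG, BEJ, BFG, DEF, DFJ, EGJ, FGJ

so the chain groups are C_0 ≅ Z^7, C_1 ≅ Z^21, C_2 ≅ Z^14.

∂_1: C_1 → C_0 maps an edge to its endpoints' difference, ∂[p,q] = q − p. For instance
  ∂AJ = J − A.
This gives a 7×21 integer matrix of rank 6; reducing to Smith normal form yields diagonal entries (1,1,1,1,1,1).

The boundary map ∂_2: C_2 → C_1 maps a triangle to the signed sum of its edges. For instance
  ∂BEJ = EJ − BJ + BE,
  ∂DFJ = FJ − DJ + DF.
As a 21×14 matrix over Z this has rank 13, with invariant factors (1,1,1,1,1,1,1,1,1,1,1,1,1).

Reading off H_k = ker ∂_k / im ∂_{k+1}:

  H_0: rank C_0 − rank ∂_1 = 7 − 6 = 1, and the invariant factors of ∂_1 are all 1, so H_0 ≅ Z.
  H_1: rank ker ∂_1 − rank ∂_2 = (21 − 6) − 13 = 2, and the invariant factors of ∂_2 are all 1, so H_1 ≅ Z^2.
  H_2: rank ker ∂_2 − rank ∂_3 = (14 − 13) − 0 = 1, and there is no ∂_3, so H_2 ≅ Z.

As a check, the Euler characteristic is 7 − 21 + 14 = 0, which agrees with 1 − 2 + 1 = 0.

Hence the Betti numbers are b_0 = 1, b_1 = 2, b_2 = 1.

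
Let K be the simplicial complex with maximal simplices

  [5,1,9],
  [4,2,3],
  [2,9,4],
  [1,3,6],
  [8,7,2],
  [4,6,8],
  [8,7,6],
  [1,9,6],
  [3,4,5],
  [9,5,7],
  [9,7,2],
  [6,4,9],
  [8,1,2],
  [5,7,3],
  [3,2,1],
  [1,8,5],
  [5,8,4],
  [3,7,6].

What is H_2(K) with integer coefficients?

H_2 ≅ Z.

Fix the vertex order 1 < 2 < 3 < 4 < 5 < 6 < 7 < 8 < 9 and write every simplex with vertices in increasing order. Then dim K = 2 and the simplices of K are:

  0-simplices (9): [1], [2], [3], [4], [5], [6], [7], [8], [9]
  1-simplices (27): (27 of them)
  2-simplices (18): [1,2,3], [1,2,8], [1,3,6], [1,5,8], [1,5,9], [1,6,9], [2,3,4], [2,4,9], [2,7,8], [2,7,9], [3,4,5], [3,5,7], [3,6,7], [4,5,8], [4,6,8], [4,6,9], [5,7,9], [6,7,8]

giving chain groups C_0 ≅ Z^9, C_1 ≅ Z^27, C_2 ≅ Z^18.

Boundary ∂_1: C_1 → C_0 sends each edge [p,q] (with p < q) to q − p.
As a 9×27 matrix over Z this has rank 8, with invariant factors (1,1,1,1,1,1,1,1).

The boundary map ∂_2: C_2 → C_1 maps a triangle to the signed sum of its edges. For instance
  ∂[4,5,8] = [5,8] − [4,8] + [4,5],
  ∂[2,3,4] = [3,4] − [2,4] + [2,3].
As a 27×18 matrix over Z this has rank 17, with invariant factors (1,1,1,1,1,1,1,1,1,1,1,1,1,1,1,1,1).

From H_k ≅ ker(∂_k) / im(∂_{k+1}) we obtain:

  H_2: rank ker ∂_2 − rank ∂_3 = (18 − 17) − 0 = 1, and there is no ∂_3, so H_2 ≅ Z.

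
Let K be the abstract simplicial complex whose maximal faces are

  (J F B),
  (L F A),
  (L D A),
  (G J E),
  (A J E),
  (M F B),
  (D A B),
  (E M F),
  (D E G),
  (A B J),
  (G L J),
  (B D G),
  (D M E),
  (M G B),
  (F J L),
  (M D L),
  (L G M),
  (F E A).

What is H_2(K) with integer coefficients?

We work with the vertex ordering A < B < D < E < F < G < J < L < M. The simplices of K, each written with vertices in increasing order, are:

  0-simplices (9): A, B, D, E, F, G, J, L, M
  1-simplices (27): AB, AD, AE, AF, AJ, AL, BD, BF, BG, BJ, BM, DE, DG, DL, DM, EF, EG, EJ, EM, FJ, FL, FM, GJ, GL, GM, JL, LM
  2-simplices (18): ABD, ABJ, ADL, AEF, AEJ, AFL, BDG, BFJ, BFM, BGM, DEG, DEM, DLM, EFM, EGJ, FJL, GJL, GLM

Hence C_0 ≅ Z^9, C_1 ≅ Z^27, C_2 ≅ Z^18.

∂_1: C_1 → C_0 sends each edge [p,q] (with p < q) to q − p.
The resulting 9×27 matrix has rank 8, and its Smith normal form has invariant factors (1,1,1,1,1,1,1,1).

Boundary ∂_2: C_2 → C_1 maps a triangle to the signed sum of its edges. For instance
  ∂DLM = LM − DM + DL,
  ∂GLM = LM − GM + GL.
The 27×18 boundary matrix has rank 18 and Smith normal form diag(1,1,1,1,1,1,1,1,1,1,1,1,1,1,1,1,1,2).

Now H_k = ker ∂_k / im ∂_{k+1}, so:

  H_2: rank ker ∂_2 − rank ∂_3 = (18 − 18) − 0 = 0, and there is no ∂_3, so H_2 ≅ 0.

H_2 ≅ 0.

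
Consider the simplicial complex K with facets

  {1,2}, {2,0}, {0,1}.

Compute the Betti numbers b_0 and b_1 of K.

b_0 = 1, b_1 = 1.

Take the total order 0 < 1 < 2 on the vertex set. Then K (dimension 1) consists of the simplices:

  0-simplices (3): [0], [1], [2]
  1-simplices (3): [0,1], [0,2], [1,2]

Hence C_0 ≅ Z^3, C_1 ≅ Z^3.

The boundary map ∂_1: C_1 → C_0 is given by ∂[p,q] = [q] − [p].
This gives a 3×3 integer matrix of rank 2; reducing to Smith normal form yields diagonal entries (1,1).

From H_k ≅ ker(∂_k) / im(∂_{k+1}) we obtain:

  H_0: rank C_0 − rank ∂_1 = 3 − 2 = 1, and the invariant factors of ∂_1 are all 1, so H_0 ≅ Z.
  H_1: rank ker ∂_1 − rank ∂_2 = (3 − 2) − 0 = 1, and there is no ∂_2, so H_1 ≅ Z.

As a check, the Euler characteristic is 3 − 3 = 0, which agrees with 1 − 1 = 0.

Hence the Betti numbers are b_0 = 1, b_1 = 1.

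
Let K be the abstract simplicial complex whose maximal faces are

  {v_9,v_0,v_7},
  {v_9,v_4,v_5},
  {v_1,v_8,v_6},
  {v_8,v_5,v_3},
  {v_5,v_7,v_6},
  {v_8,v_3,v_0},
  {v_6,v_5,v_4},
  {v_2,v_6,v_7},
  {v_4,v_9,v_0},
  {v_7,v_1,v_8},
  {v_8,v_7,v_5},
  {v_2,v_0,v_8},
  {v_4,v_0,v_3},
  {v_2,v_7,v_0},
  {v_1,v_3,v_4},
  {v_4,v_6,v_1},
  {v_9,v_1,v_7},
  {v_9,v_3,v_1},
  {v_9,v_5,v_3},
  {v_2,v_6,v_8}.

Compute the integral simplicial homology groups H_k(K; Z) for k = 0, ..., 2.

H_0 = Z,  H_1 = Z ⊕ Z/2Z,  H_2 = 0.

Fix the vertex order v_0 < v_1 < v_2 < v_3 < v_4 < v_5 < v_6 < v_7 < v_8 < v_9 and write every simplex with vertices in increasing order. Then dim K = 2 and the simplices of K are:

  0-simplices (10): [v_0], [v_1], [v_2], [v_3], [v_4], [v_5], [v_6], [v_7], [v_8], [v_9]
  1-simplices (30): (30 of them)
  2-simplices (20): (20 of them)

Hence C_0 ≅ Z^10, C_1 ≅ Z^30, C_2 ≅ Z^20.

∂_1: C_1 → C_0 sends each edge [p,q] (with p < q) to q − p.
The resulting 10×30 matrix has rank 9, and its Smith normal form has invariant factors (1,1,1,1,1,1,1,1,1).

∂_2: C_2 → C_1 sends each 2-simplex [p,q,r] to [q,r] − [p,r] + [p,q]. For instance
  ∂[v_1,v_4,v_6] = [v_4,v_6] − [v_1,v_6] + [v_1,v_4],
  ∂[v_0,v_4,v_9] = [v_4,v_9] − [v_0,v_9] + [v_0,v_4].
The resulting 30×20 matrix has rank 20, and its Smith normal form has invariant factors (1,1,1,1,1,1,1,1,1,1,1,1,1,1,1,1,1,1,1,2).

Now H_k = ker ∂_k / im ∂_{k+1}, so:

  H_0: rank C_0 − rank ∂_1 = 10 − 9 = 1, and the invariant factors of ∂_1 are all 1, so H_0 ≅ Z.
  H_1: rank ker ∂_1 − rank ∂_2 = (30 − 9) − 20 = 1, and ∂_2 has invariant factor 2 > 1, so H_1 ≅ Z ⊕ Z/2Z.
  H_2: rank ker ∂_2 − rank ∂_3 = (20 − 20) − 0 = 0, and there is no ∂_3, so H_2 ≅ 0.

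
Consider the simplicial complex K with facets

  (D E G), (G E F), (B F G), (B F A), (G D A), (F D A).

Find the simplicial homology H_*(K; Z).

H_0 ≅ Z,  H_1 ≅ Z,  H_2 = 0.

Order the vertices as A < B < D < E < F < G. Listing each simplex with vertices in this order, K has dimension 2 with simplices:

  0-simplices (6): A, B, D, E, F, G
  1-simplices (12): AB, AD, AF, AG, BF, BG, DE, DF, DG, EF, EG, FG
  2-simplices (6): ABF, ADF, ADG, BFG, DEG, EFG

Hence C_0 ≅ Z^6, C_1 ≅ Z^12, C_2 ≅ Z^6.

∂_1: C_1 → C_0 sends each edge [p,q] (with p < q) to q − p.
The resulting 6×12 matrix has rank 5, and its Smith normal form has invariant factors (1,1,1,1,1).

Boundary ∂_2: C_2 → C_1 sends each 2-simplex [p,q,r] to [q,r] − [p,r] + [p,q]. For instance
  ∂BFG = FG − BG + BF,
  ∂EFG = FG − EG + EF.
This gives a 12×6 integer matrix of rank 6; reducing to Smith normal form yields diagonal entries (1,1,1,1,1,1).

From H_k ≅ ker(∂_k) / im(∂_{k+1}) we obtain:

  H_0: rank C_0 − rank ∂_1 = 6 − 5 = 1, and the invariant factors of ∂_1 are all 1, so H_0 = Z.
  H_1: rank ker ∂_1 − rank ∂_2 = (12 − 5) − 6 = 1, and the invariant factors of ∂_2 are all 1, so H_1 = Z.
  H_2: rank ker ∂_2 − rank ∂_3 = (6 − 6) − 0 = 0, and there is no ∂_3, so H_2 = 0.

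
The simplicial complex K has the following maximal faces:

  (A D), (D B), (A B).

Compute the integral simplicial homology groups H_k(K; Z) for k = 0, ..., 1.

H_0 ≅ Z,  H_1 ≅ Z.

Fix the vertex order A < B < D and write every simplex with vertices in increasing order. Then dim K = 1 and the simplices of K are:

  0-simplices (3): A, B, D
  1-simplices (3): AB, AD, BD

Hence C_0 ≅ Z^3, C_1 ≅ Z^3.

∂_1: C_1 → C_0 maps an edge to its endpoints' difference, ∂[p,q] = q − p.
The 3×3 boundary matrix has rank 2 and Smith normal form diag(1,1).

Computing H_k = (kernel of ∂_k) / (image of ∂_{k+1}):

  H_0: rank C_0 − rank ∂_1 = 3 − 2 = 1, and the invariant factors of ∂_1 are all 1, so H_0 = Z.
  H_1: rank ker ∂_1 − rank ∂_2 = (3 − 2) − 0 = 1, and there is no ∂_2, so H_1 = Z.

(K is a triangulation of the circle S^1.)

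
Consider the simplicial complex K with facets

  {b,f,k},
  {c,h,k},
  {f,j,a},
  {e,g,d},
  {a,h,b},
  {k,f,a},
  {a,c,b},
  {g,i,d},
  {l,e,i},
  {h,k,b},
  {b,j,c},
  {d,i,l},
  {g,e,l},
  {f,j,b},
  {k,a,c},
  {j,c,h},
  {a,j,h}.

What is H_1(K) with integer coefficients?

Take the total order a < b < c < d < e < f < g < h < i < j < k < l on the vertex set. Then K (dimension 2) consists of the simplices:

  0-simplices (12): a, b, c, d, e, f, g, h, i, j, k, l
  1-simplices (28): ab, ac, af, ah, aj, ak, bc, bf, bh, bj, bk, ch, cj, ck, de, dg, di, dl, eg, ei, el, fj, fk, gi, gl, hj, hk, il
  2-simplices (17): abc, abh, ack, afj, afk, ahj, bcj, bfj, bfk, bhk, chj, chk, deg, dgi, dil, egl, eil

giving chain groups C_0 ≅ Z^12, C_1 ≅ Z^28, C_2 ≅ Z^17.

The boundary map ∂_1: C_1 → C_0 maps an edge to its endpoints' difference, ∂[p,q] = q − p.
This gives a 12×28 integer matrix of rank 10; reducing to Smith normal form yields diagonal entries (1,1,1,1,1,1,1,1,1,1).

The boundary map ∂_2: C_2 → C_1 acts by ∂[p,q,r] = [q,r] − [p,r] + [p,q]. For instance
  ∂chk = hk − ck + ch,
  ∂dgi = gi − di + dg.
As a 28×17 matrix over Z this has rank 17, with invariant factors (1,1,1,1,1,1,1,1,1,1,1,1,1,1,1,1,2).

Now H_k = ker ∂_k / im ∂_{k+1}, so:

  H_1: rank ker ∂_1 − rank ∂_2 = (28 − 10) − 17 = 1, and ∂_2 has invariant factor 2 > 1, so H_1 ≅ Z ⊕ Z/2.

H_1 = Z ⊕ Z/2.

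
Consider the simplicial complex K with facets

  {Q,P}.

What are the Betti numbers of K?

b_0 = 1, b_1 = 0.

Take the total order P < Q on the vertex set. Then K (dimension 1) consists of the simplices:

  0-simplices (2): P, Q
  1-simplices (1): PQ

Hence C_0 ≅ Z^2, C_1 ≅ Z^1.

Boundary ∂_1: C_1 → C_0 sends each edge [p,q] (with p < q) to q − p. For instance
  ∂PQ = Q − P.
This gives a 2×1 integer matrix of rank 1; reducing to Smith normal form yields diagonal entries (1).

Now H_k = ker ∂_k / im ∂_{k+1}, so:

  H_0: rank C_0 − rank ∂_1 = 2 − 1 = 1, and the invariant factors of ∂_1 are all 1, so H_0 = Z.
  H_1: rank ker ∂_1 − rank ∂_2 = (1 − 1) − 0 = 0, and there is no ∂_2, so H_1 = 0.

Hence the Betti numbers are b_0 = 1, b_1 = 0.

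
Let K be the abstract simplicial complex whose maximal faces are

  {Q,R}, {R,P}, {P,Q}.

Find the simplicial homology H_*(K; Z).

K has 3 vertices, 3 edges.
rank ∂_0 = 0, rank ∂_1 = 2 ⇒ b_0 = 3 − 0 − 2 = 1; all invariant factors of ∂_1 are 1 so no torsion. So H_0 = Z.
rank ∂_1 = 2, rank ∂_2 = 0 ⇒ b_1 = 3 − 2 − 0 = 1. So H_1 = Z.

H_0 ≅ Z,  H_1 ≅ Z.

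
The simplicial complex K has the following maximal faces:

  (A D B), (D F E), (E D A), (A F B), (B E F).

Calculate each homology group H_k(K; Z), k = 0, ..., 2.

H_0 = Z,  H_1 = Z,  H_2 = 0.

K has 5 vertices, 10 edges, 5 triangles.
rank ∂_0 = 0, rank ∂_1 = 4 ⇒ b_0 = 5 − 0 − 4 = 1; all invariant factors of ∂_1 are 1 so no torsion. So H_0 ≅ Z.
rank ∂_1 = 4, rank ∂_2 = 5 ⇒ b_1 = 10 − 4 − 5 = 1; all invariant factors of ∂_2 are 1 so no torsion. So H_1 ≅ Z.
rank ∂_2 = 5, rank ∂_3 = 0 ⇒ b_2 = 5 − 5 − 0 = 0. So H_2 ≅ 0.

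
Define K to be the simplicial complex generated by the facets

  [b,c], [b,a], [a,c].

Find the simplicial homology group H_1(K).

Take the total order a < b < c on the vertex set. Then K (dimension 1) consists of the simplices:

  0-simplices (3): a, b, c
  1-simplices (3): ab, ac, bc

giving chain groups C_0 ≅ Z^3, C_1 ≅ Z^3.

The boundary map ∂_1: C_1 → C_0 maps an edge to its endpoints' difference, ∂[p,q] = q − p. For instance
  ∂bc = c − b.
This gives a 3×3 integer matrix of rank 2; reducing to Smith normal form yields diagonal entries (1,1).

From H_k ≅ ker(∂_k) / im(∂_{k+1}) we obtain:

  H_1: rank ker ∂_1 − rank ∂_2 = (3 − 2) − 0 = 1, and there is no ∂_2, so H_1 = Z.

H_1 ≅ Z.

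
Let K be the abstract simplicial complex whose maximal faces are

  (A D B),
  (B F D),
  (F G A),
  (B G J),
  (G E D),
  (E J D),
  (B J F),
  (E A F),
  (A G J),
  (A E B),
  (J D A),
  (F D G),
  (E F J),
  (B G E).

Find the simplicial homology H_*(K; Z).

H_0 ≅ Z,  H_1 ≅ Z^2,  H_2 ≅ Z.

We work with the vertex ordering A < B < D < E < F < G < J. The simplices of K, each written with vertices in increasing order, are:

  0-simplices (7): A, B, D, E, F, G, J
  1-simplices (21): AB, AD, AE, AF, AG, AJ, BD, BE, BF, BG, BJ, DE, DF, DG, DJ, EF, EG, EJ, FG, FJ, GJ
  2-simplices (14): ABD, ABE, ADJ, AEF, AFG, AGJ, BDF, BEG, BFJ, BGJ, DEG, DEJ, DFG, EFJ

giving chain groups C_0 ≅ Z^7, C_1 ≅ Z^21, C_2 ≅ Z^14.

Boundary ∂_1: C_1 → C_0 is given by ∂[p,q] = [q] − [p]. For instance
  ∂BJ = J − B.
The resulting 7×21 matrix has rank 6, and its Smith normal form has invariant factors (1,1,1,1,1,1).

∂_2: C_2 → C_1 sends each 2-simplex [p,q,r] to [q,r] − [p,r] + [p,q]. For instance
  ∂BDF = DF − BF + BD,
  ∂EFJ = FJ − EJ + EF.
The 21×14 boundary matrix has rank 13 and Smith normal form diag(1,1,1,1,1,1,1,1,1,1,1,1,1).

Now H_k = ker ∂_k / im ∂_{k+1}, so:

  H_0: rank C_0 − rank ∂_1 = 7 − 6 = 1, and the invariant factors of ∂_1 are all 1, so H_0 = Z.
  H_1: rank ker ∂_1 − rank ∂_2 = (21 − 6) − 13 = 2, and the invariant factors of ∂_2 are all 1, so H_1 = Z^2.
  H_2: rank ker ∂_2 − rank ∂_3 = (14 − 13) − 0 = 1, and there is no ∂_3, so H_2 = Z.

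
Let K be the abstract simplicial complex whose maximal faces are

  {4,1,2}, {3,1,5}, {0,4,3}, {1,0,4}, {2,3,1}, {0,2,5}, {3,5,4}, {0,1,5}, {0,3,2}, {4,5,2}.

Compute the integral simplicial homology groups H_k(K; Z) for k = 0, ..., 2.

Fix the vertex order 0 < 1 < 2 < 3 < 4 < 5 and write every simplex with vertices in increasing order. Then dim K = 2 and the simplices of K are:

  0-simplices (6): [0], [1], [2], [3], [4], [5]
  1-simplices (15): [0,1], [0,2], [0,3], [0,4], [0,5], [1,2], [1,3], [1,4], [1,5], [2,3], [2,4], [2,5], [3,4], [3,5], [4,5]
  2-simplices (10): [0,1,4], [0,1,5], [0,2,3], [0,2,5], [0,3,4], [1,2,3], [1,2,4], [1,3,5], [2,4,5], [3,4,5]

so the chain groups are C_0 ≅ Z^6, C_1 ≅ Z^15, C_2 ≅ Z^10.

The boundary map ∂_1: C_1 → C_0 is given by ∂[p,q] = [q] − [p].
As a 6×15 matrix over Z this has rank 5, with invariant factors (1,1,1,1,1).

∂_2: C_2 → C_1 sends each 2-simplex [p,q,r] to [q,r] − [p,r] + [p,q]. For instance
  ∂[3,4,5] = [4,5] − [3,5] + [3,4],
  ∂[2,4,5] = [4,5] − [2,5] + [2,4].
The resulting 15×10 matrix has rank 10, and its Smith normal form has invariant factors (1,1,1,1,1,1,1,1,1,2).

Now H_k = ker ∂_k / im ∂_{k+1}, so:

  H_0: rank C_0 − rank ∂_1 = 6 − 5 = 1, and the invariant factors of ∂_1 are all 1, so H_0 = Z.
  H_1: rank ker ∂_1 − rank ∂_2 = (15 − 5) − 10 = 0, and ∂_2 has invariant factor 2 > 1, so H_1 = Z/2Z.
  H_2: rank ker ∂_2 − rank ∂_3 = (10 − 10) − 0 = 0, and there is no ∂_3, so H_2 = 0.

As a check, the Euler characteristic is 6 − 15 + 10 = 1, which agrees with 1 − 0 + 0 = 1.

H_0 = Z,  H_1 = Z/2Z,  H_2 = 0.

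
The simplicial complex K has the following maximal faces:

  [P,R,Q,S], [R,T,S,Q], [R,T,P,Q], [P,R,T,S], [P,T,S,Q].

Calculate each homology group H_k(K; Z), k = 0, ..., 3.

H_0 ≅ Z,  H_1 = 0,  H_2 = 0,  H_3 ≅ Z.

We work with the vertex ordering P < Q < R < S < T. The simplices of K, each written with vertices in increasing order, are:

  0-simplices (5): P, Q, R, S, T
  1-simplices (10): PQ, PR, PS, PT, QR, QS, QT, RS, RT, ST
  2-simplices (10): PQR, PQS, PQT, PRS, PRT, PST, QRS, QRT, QST, RST
  3-simplices (5): PQRS, PQRT, PQST, PRST, QRST

Hence C_0 ≅ Z^5, C_1 ≅ Z^10, C_2 ≅ Z^10, C_3 ≅ Z^5.

Boundary ∂_1: C_1 → C_0 sends each edge [p,q] (with p < q) to q − p.
The 5×10 boundary matrix has rank 4 and Smith normal form diag(1,1,1,1).

The boundary map ∂_2: C_2 → C_1 maps a triangle to the signed sum of its edges. For instance
  ∂QRS = RS − QS + QR,
  ∂PRS = RS − PS + PR.
This gives a 10×10 integer matrix of rank 6; reducing to Smith normal form yields diagonal entries (1,1,1,1,1,1).

The boundary map ∂_3: C_3 → C_2 sends each 3-simplex σ to the alternating sum Σ_i (−1)^i (σ with its i-th vertex removed). For instance
  ∂PQRS = QRS − PRS + PQS − PQR,
  ∂PQRT = QRT − PRT + PQT − PQR.
The 10×5 boundary matrix has rank 4 and Smith normal form diag(1,1,1,1).

Now H_k = ker ∂_k / im ∂_{k+1}, so:

  H_0: rank C_0 − rank ∂_1 = 5 − 4 = 1, and the invariant factors of ∂_1 are all 1, so H_0 = Z.
  H_1: rank ker ∂_1 − rank ∂_2 = (10 − 4) − 6 = 0, and the invariant factors of ∂_2 are all 1, so H_1 = 0.
  H_2: rank ker ∂_2 − rank ∂_3 = (10 − 6) − 4 = 0, and the invariant factors of ∂_3 are all 1, so H_2 = 0.
  H_3: rank ker ∂_3 − rank ∂_4 = (5 − 4) − 0 = 1, and there is no ∂_4, so H_3 = Z.

(K is a triangulation of the 3-sphere S^3.)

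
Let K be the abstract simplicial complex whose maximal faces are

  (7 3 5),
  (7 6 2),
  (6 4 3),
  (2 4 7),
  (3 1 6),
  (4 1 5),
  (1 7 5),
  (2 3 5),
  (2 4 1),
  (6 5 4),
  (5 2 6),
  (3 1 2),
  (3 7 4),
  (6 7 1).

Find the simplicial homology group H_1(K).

We work with the vertex ordering 1 < 2 < 3 < 4 < 5 < 6 < 7. The simplices of K, each written with vertices in increasing order, are:

  0-simplices (7): [1], [2], [3], [4], [5], [6], [7]
  1-simplices (21): [1,2], [1,3], [1,4], [1,5], [1,6], [1,7], [2,3], [2,4], [2,5], [2,6], [2,7], [3,4], [3,5], [3,6], [3,7], [4,5], [4,6], [4,7], [5,6], [5,7], [6,7]
  2-simplices (14): [1,2,3], [1,2,4], [1,3,6], [1,4,5], [1,5,7], [1,6,7], [2,3,5], [2,4,7], [2,5,6], [2,6,7], [3,4,6], [3,4,7], [3,5,7], [4,5,6]

so the chain groups are C_0 ≅ Z^7, C_1 ≅ Z^21, C_2 ≅ Z^14.

The boundary map ∂_1: C_1 → C_0 maps an edge to its endpoints' difference, ∂[p,q] = q − p.
The resulting 7×21 matrix has rank 6, and its Smith normal form has invariant factors (1,1,1,1,1,1).

Boundary ∂_2: C_2 → C_1 maps a triangle to the signed sum of its edges. For instance
  ∂[3,5,7] = [5,7] − [3,7] + [3,5],
  ∂[2,3,5] = [3,5] − [2,5] + [2,3].
This gives a 21×14 integer matrix of rank 13; reducing to Smith normal form yields diagonal entries (1,1,1,1,1,1,1,1,1,1,1,1,1).

Computing H_k = (kernel of ∂_k) / (image of ∂_{k+1}):

  H_1: rank ker ∂_1 − rank ∂_2 = (21 − 6) − 13 = 2, and the invariant factors of ∂_2 are all 1, so H_1 = Z^2.

(K is a triangulation of the torus T^2.)

H_1 = Z^2.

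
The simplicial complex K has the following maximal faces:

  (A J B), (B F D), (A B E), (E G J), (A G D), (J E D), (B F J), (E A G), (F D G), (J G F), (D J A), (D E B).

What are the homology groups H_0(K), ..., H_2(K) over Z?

H_0 ≅ Z,  H_1 ≅ Z/2,  H_2 = 0.

Order the vertices as A < B < D < E < F < G < J. Listing each simplex with vertices in this order, K has dimension 2 with simplices:

  0-simplices (7): A, B, D, E, F, G, J
  1-simplices (18): AB, AD, AE, AG, AJ, BD, BE, BF, BJ, DE, DF, DG, DJ, EG, EJ, FG, FJ, GJ
  2-simplices (12): ABE, ABJ, ADG, ADJ, AEG, BDE, BDF, BFJ, DEJ, DFG, EGJ, FGJ

giving chain groups C_0 ≅ Z^7, C_1 ≅ Z^18, C_2 ≅ Z^12.

Boundary ∂_1: C_1 → C_0 maps an edge to its endpoints' difference, ∂[p,q] = q − p.
This gives a 7×18 integer matrix of rank 6; reducing to Smith normal form yields diagonal entries (1,1,1,1,1,1).

∂_2: C_2 → C_1 acts by ∂[p,q,r] = [q,r] − [p,r] + [p,q]. For instance
  ∂DFG = FG − DG + DF,
  ∂BFJ = FJ − BJ + BF.
This gives a 18×12 integer matrix of rank 12; reducing to Smith normal form yields diagonal entries (1,1,1,1,1,1,1,1,1,1,1,2).

Now H_k = ker ∂_k / im ∂_{k+1}, so:

  H_0: rank C_0 − rank ∂_1 = 7 − 6 = 1, and the invariant factors of ∂_1 are all 1, so H_0 ≅ Z.
  H_1: rank ker ∂_1 − rank ∂_2 = (18 − 6) − 12 = 0, and ∂_2 has invariant factor 2 > 1, so H_1 ≅ Z/2.
  H_2: rank ker ∂_2 − rank ∂_3 = (12 − 12) − 0 = 0, and there is no ∂_3, so H_2 ≅ 0.

(K is a triangulation of the real projective plane RP^2.)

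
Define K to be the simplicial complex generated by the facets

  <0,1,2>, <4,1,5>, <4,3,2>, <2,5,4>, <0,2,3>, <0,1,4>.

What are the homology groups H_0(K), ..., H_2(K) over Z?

H_0 ≅ Z,  H_1 ≅ Z,  H_2 = 0.

Fix the vertex order 0 < 1 < 2 < 3 < 4 < 5 and write every simplex with vertices in increasing order. Then dim K = 2 and the simplices of K are:

  0-simplices (6): [0], [1], [2], [3], [4], [5]
  1-simplices (12): [0,1], [0,2], [0,3], [0,4], [1,2], [1,4], [1,5], [2,3], [2,4], [2,5], [3,4], [4,5]
  2-simplices (6): [0,1,2], [0,1,4], [0,2,3], [1,4,5], [2,3,4], [2,4,5]

so the chain groups are C_0 ≅ Z^6, C_1 ≅ Z^12, C_2 ≅ Z^6.

Boundary ∂_1: C_1 → C_0 is given by ∂[p,q] = [q] − [p].
As a 6×12 matrix over Z this has rank 5, with invariant factors (1,1,1,1,1).

The boundary map ∂_2: C_2 → C_1 sends each 2-simplex [p,q,r] to [q,r] − [p,r] + [p,q]. For instance
  ∂[0,1,4] = [1,4] − [0,4] + [0,1],
  ∂[1,4,5] = [4,5] − [1,5] + [1,4].
As a 12×6 matrix over Z this has rank 6, with invariant factors (1,1,1,1,1,1).

From H_k ≅ ker(∂_k) / im(∂_{k+1}) we obtain:

  H_0: rank C_0 − rank ∂_1 = 6 − 5 = 1, and the invariant factors of ∂_1 are all 1, so H_0 ≅ Z.
  H_1: rank ker ∂_1 − rank ∂_2 = (12 − 5) − 6 = 1, and the invariant factors of ∂_2 are all 1, so H_1 ≅ Z.
  H_2: rank ker ∂_2 − rank ∂_3 = (6 − 6) − 0 = 0, and there is no ∂_3, so H_2 ≅ 0.

(K is a triangulation of the cylinder S^1 x I.)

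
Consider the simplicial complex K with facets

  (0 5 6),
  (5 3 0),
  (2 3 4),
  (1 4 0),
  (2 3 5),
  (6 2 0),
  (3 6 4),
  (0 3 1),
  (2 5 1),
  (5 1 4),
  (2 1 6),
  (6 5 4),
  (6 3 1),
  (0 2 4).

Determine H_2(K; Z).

Take the total order 0 < 1 < 2 < 3 < 4 < 5 < 6 on the vertex set. Then K (dimension 2) consists of the simplices:

  0-simplices (7): [0], [1], [2], [3], [4], [5], [6]
  1-simplices (21): [0,1], [0,2], [0,3], [0,4], [0,5], [0,6], [1,2], [1,3], [1,4], [1,5], [1,6], [2,3], [2,4], [2,5], [2,6], [3,4], [3,5], [3,6], [4,5], [4,6], [5,6]
  2-simplices (14): [0,1,3], [0,1,4], [0,2,4], [0,2,6], [0,3,5], [0,5,6], [1,2,5], [1,2,6], [1,3,6], [1,4,5], [2,3,4], [2,3,5], [3,4,6], [4,5,6]

so the chain groups are C_0 ≅ Z^7, C_1 ≅ Z^21, C_2 ≅ Z^14.

The boundary map ∂_1: C_1 → C_0 maps an edge to its endpoints' difference, ∂[p,q] = q − p.
This gives a 7×21 integer matrix of rank 6; reducing to Smith normal form yields diagonal entries (1,1,1,1,1,1).

Boundary ∂_2: C_2 → C_1 sends each 2-simplex [p,q,r] to [q,r] − [p,r] + [p,q]. For instance
  ∂[0,2,4] = [2,4] − [0,4] + [0,2],
  ∂[1,2,5] = [2,5] − [1,5] + [1,2].
As a 21×14 matrix over Z this has rank 13, with invariant factors (1,1,1,1,1,1,1,1,1,1,1,1,1).

Reading off H_k = ker ∂_k / im ∂_{k+1}:

  H_2: rank ker ∂_2 − rank ∂_3 = (14 − 13) − 0 = 1, and there is no ∂_3, so H_2 = Z.

H_2 ≅ Z.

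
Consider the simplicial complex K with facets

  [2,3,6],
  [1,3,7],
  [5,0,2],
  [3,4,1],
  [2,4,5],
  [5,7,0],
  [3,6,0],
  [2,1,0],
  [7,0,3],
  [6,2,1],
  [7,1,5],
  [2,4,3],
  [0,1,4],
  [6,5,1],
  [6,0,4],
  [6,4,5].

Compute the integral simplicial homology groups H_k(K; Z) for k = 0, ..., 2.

Order the vertices as 0 < 1 < 2 < 3 < 4 < 5 < 6 < 7. Listing each simplex with vertices in this order, K has dimension 2 with simplices:

  0-simplices (8): [0], [1], [2], [3], [4], [5], [6], [7]
  1-simplices (24): (24 of them)
  2-simplices (16): [0,1,2], [0,1,4], [0,2,5], [0,3,6], [0,3,7], [0,4,6], [0,5,7], [1,2,6], [1,3,4], [1,3,7], [1,5,6], [1,5,7], [2,3,4], [2,3,6], [2,4,5], [4,5,6]

Hence C_0 ≅ Z^8, C_1 ≅ Z^24, C_2 ≅ Z^16.

The boundary map ∂_1: C_1 → C_0 sends each edge [p,q] (with p < q) to q − p.
The resulting 8×24 matrix has rank 7, and its Smith normal form has invariant factors (1,1,1,1,1,1,1).

Boundary ∂_2: C_2 → C_1 sends each 2-simplex [p,q,r] to [q,r] − [p,r] + [p,q]. For instance
  ∂[0,2,5] = [2,5] − [0,5] + [0,2],
  ∂[2,4,5] = [4,5] − [2,5] + [2,4].
This gives a 24×16 integer matrix of rank 15; reducing to Smith normal form yields diagonal entries (1,1,1,1,1,1,1,1,1,1,1,1,1,1,1).

From H_k ≅ ker(∂_k) / im(∂_{k+1}) we obtain:

  H_0: rank C_0 − rank ∂_1 = 8 − 7 = 1, and the invariant factors of ∂_1 are all 1, so H_0 ≅ Z.
  H_1: rank ker ∂_1 − rank ∂_2 = (24 − 7) − 15 = 2, and the invariant factors of ∂_2 are all 1, so H_1 ≅ Z^2.
  H_2: rank ker ∂_2 − rank ∂_3 = (16 − 15) − 0 = 1, and there is no ∂_3, so H_2 ≅ Z.

As a check, the Euler characteristic is 8 − 24 + 16 = 0, which agrees with 1 − 2 + 1 = 0.
(K is a triangulation of the torus T^2.)

H_0 ≅ Z,  H_1 ≅ Z^2,  H_2 ≅ Z.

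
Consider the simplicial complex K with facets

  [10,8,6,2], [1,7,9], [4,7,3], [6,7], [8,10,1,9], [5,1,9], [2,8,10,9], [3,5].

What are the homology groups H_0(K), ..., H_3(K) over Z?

Fix the vertex order 1 < 2 < 3 < 4 < 5 < 6 < 7 < 8 < 9 < 10 and write every simplex with vertices in increasing order. Then dim K = 3 and the simplices of K are:

  0-simplices (10): [1], [2], [3], [4], [5], [6], [7], [8], [9], [10]
  1-simplices (21): [1,5], [1,7], [1,8], [1,9], [1,10], [2,6], [2,8], [2,9], [2,10], [3,4], [3,5], [3,7], [4,7], [5,9], [6,7], [6,8], [6,10], [7,9], [8,9], [8,10], [9,10]
  2-simplices (13): [1,5,9], [1,7,9], [1,8,9], [1,8,10], [1,9,10], [2,6,8], [2,6,10], [2,8,9], [2,8,10], [2,9,10], [3,4,7], [6,8,10], [8,9,10]
  3-simplices (3): [1,8,9,10], [2,6,8,10], [2,8,9,10]

giving chain groups C_0 ≅ Z^10, C_1 ≅ Z^21, C_2 ≅ Z^13, C_3 ≅ Z^3.

The boundary map ∂_1: C_1 → C_0 sends each edge [p,q] (with p < q) to q − p.
The 10×21 boundary matrix has rank 9 and Smith normal form diag(1,1,1,1,1,1,1,1,1).

Boundary ∂_2: C_2 → C_1 acts by ∂[p,q,r] = [q,r] − [p,r] + [p,q]. For instance
  ∂[2,6,8] = [6,8] − [2,8] + [2,6],
  ∂[3,4,7] = [4,7] − [3,7] + [3,4].
As a 21×13 matrix over Z this has rank 10, with invariant factors (1,1,1,1,1,1,1,1,1,1).

∂_3: C_3 → C_2 sends each 3-simplex σ to the alternating sum Σ_i (−1)^i (σ with its i-th vertex removed). For instance
  ∂[2,6,8,10] = [6,8,10] − [2,8,10] + [2,6,10] − [2,6,8],
  ∂[1,8,9,10] = [8,9,10] − [1,9,10] + [1,8,10] − [1,8,9].
As a 13×3 matrix over Z this has rank 3, with invariant factors (1,1,1).

Computing H_k = (kernel of ∂_k) / (image of ∂_{k+1}):

  H_0: rank C_0 − rank ∂_1 = 10 − 9 = 1, and the invariant factors of ∂_1 are all 1, so H_0 ≅ Z.
  H_1: rank ker ∂_1 − rank ∂_2 = (21 − 9) − 10 = 2, and the invariant factors of ∂_2 are all 1, so H_1 ≅ Z^2.
  H_2: rank ker ∂_2 − rank ∂_3 = (13 − 10) − 3 = 0, and the invariant factors of ∂_3 are all 1, so H_2 ≅ 0.
  H_3: rank ker ∂_3 − rank ∂_4 = (3 − 3) − 0 = 0, and there is no ∂_4, so H_3 ≅ 0.

H_0 = Z,  H_1 = Z^2,  H_2 = 0,  H_3 = 0.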